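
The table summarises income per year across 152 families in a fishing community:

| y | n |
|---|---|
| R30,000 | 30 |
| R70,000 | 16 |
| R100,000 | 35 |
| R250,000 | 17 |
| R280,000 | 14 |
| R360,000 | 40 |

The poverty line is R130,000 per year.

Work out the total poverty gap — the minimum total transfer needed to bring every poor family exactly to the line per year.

Incomes under z: 30×R30,000, 16×R70,000, 35×R100,000 (q = 81 of N = 152).
Individual gaps: 30×(130000−30000) = 3000000; 16×(130000−70000) = 960000; 35×(130000−100000) = 1050000.
Aggregate gap = R5,010,000.

R5,010,000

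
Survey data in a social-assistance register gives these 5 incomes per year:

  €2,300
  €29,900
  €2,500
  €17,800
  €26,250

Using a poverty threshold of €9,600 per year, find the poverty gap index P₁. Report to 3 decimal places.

Below z: €2,300, €2,500 (q = 2 of N = 5).
Shortfall ratios: (9600−2300)/9600 = 0.7604; (9600−2500)/9600 = 0.7396.
Sum of shortfalls = 1.500000; P₁ averages over all N: 1.500000 / 5 = 0.300.

0.300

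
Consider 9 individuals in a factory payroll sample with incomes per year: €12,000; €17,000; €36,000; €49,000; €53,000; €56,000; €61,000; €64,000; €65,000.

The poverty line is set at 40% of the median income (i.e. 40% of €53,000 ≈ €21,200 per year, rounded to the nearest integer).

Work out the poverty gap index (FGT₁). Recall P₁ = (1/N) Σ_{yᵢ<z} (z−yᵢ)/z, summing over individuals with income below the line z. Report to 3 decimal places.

0.070

Below z: €12,000, €17,000 (q = 2 of N = 9).
Shortfall ratios: (21200−12000)/21200 = 0.4340; (21200−17000)/21200 = 0.1981.
Σ = 0.632075. Dividing by the full population N = 9 gives P₁ = 0.070.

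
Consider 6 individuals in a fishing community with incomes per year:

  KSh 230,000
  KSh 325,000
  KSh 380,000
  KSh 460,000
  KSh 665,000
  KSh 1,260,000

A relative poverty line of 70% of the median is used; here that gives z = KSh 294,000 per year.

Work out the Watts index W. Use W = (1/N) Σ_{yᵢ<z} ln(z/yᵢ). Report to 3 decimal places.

0.041

Incomes under z: KSh 230,000 (q = 1 of N = 6).
Log shortfalls: ln(294000/230000) = 0.2455.
W = 0.245500 / 6 = 0.041.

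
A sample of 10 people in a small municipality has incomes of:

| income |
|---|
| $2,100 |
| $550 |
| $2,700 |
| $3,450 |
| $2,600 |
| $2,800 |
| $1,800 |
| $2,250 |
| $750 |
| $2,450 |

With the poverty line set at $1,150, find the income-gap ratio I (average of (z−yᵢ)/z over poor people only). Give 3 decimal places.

0.435

Below the line: $550, $750 (q = 2 of N = 10).
Shortfall ratios (z−y)/z: 0.5217, 0.3478; sum = 0.869565.
I averages over the q = 2 poor units only: 0.869565 / 2 = 0.435.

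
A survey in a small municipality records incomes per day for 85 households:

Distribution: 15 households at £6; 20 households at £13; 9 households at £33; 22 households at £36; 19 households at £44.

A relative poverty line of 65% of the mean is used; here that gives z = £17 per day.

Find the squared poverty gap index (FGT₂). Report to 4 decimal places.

Below z: 15×£6, 20×£13 (q = 35 of N = 85).
Normalized shortfalls: (17−6)/17 = 0.6471 (×15); (17−13)/17 = 0.2353 (×20).
Squared: 0.4187 (×15); 0.0554 (×20).
Sum = 7.387543; P₂ = 7.387543 / 85 = 0.0869.

0.0869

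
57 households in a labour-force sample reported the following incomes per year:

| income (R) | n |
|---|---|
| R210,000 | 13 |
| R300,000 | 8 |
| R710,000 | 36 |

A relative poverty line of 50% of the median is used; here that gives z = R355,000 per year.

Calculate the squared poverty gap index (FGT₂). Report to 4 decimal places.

0.0414

Below the line: 13×R210,000, 8×R300,000 (q = 21 of N = 57).
Normalized shortfalls: (355000−210000)/355000 = 0.4085 (×13); (355000−300000)/355000 = 0.1549 (×8).
Squared: 0.1668 (×13); 0.0240 (×8).
Sum = 2.360841; P₂ = 2.360841 / 57 = 0.0414.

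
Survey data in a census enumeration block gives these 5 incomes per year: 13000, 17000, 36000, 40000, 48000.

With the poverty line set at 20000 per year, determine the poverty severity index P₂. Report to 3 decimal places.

0.029

Below the line: 13000, 17000 (q = 2 of N = 5).
Gap ratios (z−y)/z: (20000−13000)/20000 = 0.3500; (20000−17000)/20000 = 0.1500.
Squared: 0.1225; 0.0225.
Sum = 0.145000; P₂ = 0.145000 / 5 = 0.029.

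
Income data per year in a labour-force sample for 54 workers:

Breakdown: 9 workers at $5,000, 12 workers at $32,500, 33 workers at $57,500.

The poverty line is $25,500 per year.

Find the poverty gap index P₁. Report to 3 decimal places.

0.134

Poor units: 9×$5,000 (q = 9 of N = 54).
Gap ratios (z−y)/z: (25500−5000)/25500 = 0.8039 (×9).
Σ = 7.235294. Dividing by the full population N = 54 gives P₁ = 0.134.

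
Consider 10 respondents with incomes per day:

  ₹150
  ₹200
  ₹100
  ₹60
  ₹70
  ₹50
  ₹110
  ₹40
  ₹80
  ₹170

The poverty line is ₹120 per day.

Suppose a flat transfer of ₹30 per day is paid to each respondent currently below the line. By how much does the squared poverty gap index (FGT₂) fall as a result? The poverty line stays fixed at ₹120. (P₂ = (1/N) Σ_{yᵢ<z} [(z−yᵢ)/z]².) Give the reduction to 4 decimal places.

0.0972

Before: below the line — ₹40, ₹50, ₹60, ₹70, ₹80, ₹100, ₹110; squared poverty gap index (FGT₂) = 0.135417.
After the ₹30 transfer: below the line — ₹70, ₹80, ₹90, ₹100, ₹110; squared poverty gap index (FGT₂) = 0.038194.
Reduction = 0.135417 − 0.038194 = 0.0972.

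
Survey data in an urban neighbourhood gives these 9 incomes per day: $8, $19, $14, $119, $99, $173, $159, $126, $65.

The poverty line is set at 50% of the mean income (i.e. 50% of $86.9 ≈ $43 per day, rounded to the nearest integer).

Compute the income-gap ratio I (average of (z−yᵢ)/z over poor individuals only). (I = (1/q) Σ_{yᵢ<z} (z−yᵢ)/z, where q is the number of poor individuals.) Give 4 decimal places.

0.6822

Below the line: $8, $14, $19 (q = 3 of N = 9).
Shortfall ratios (z−y)/z: 0.8140, 0.6744, 0.5581; sum = 2.046512.
I averages over the q = 3 poor units only: 2.046512 / 3 = 0.6822.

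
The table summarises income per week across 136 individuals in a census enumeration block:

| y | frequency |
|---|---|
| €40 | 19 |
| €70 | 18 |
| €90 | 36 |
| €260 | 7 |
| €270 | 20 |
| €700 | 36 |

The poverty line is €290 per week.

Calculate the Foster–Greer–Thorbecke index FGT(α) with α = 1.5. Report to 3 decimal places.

0.355

Below z: 19×€40, 18×€70, 36×€90, 7×€260, 20×€270 (q = 100 of N = 136).
Gap ratios (z−y)/z: (290−40)/290 = 0.8621 (×19); (290−70)/290 = 0.7586 (×18); (290−90)/290 = 0.6897 (×36); (290−260)/290 = 0.1034 (×7); (290−270)/290 = 0.0690 (×20).
Raised to α = 1.5: 0.80041 (×19); 0.66075 (×18); 0.57273 (×36); 0.03327 (×7); 0.01811 (×20).
Sum = 48.314624; FGT(1.5) = 48.314624 / 136 = 0.355.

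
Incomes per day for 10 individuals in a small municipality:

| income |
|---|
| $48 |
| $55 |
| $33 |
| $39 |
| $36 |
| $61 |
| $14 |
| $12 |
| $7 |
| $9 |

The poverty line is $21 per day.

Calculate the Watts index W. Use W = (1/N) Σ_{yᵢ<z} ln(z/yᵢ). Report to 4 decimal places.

0.2911

Below z: $7, $9, $12, $14 (q = 4 of N = 10).
ln(z/y) terms: ln(21/7) = 1.0986; ln(21/9) = 0.8473; ln(21/12) = 0.5596; ln(21/14) = 0.4055.
W = 2.910991 / 10 = 0.2911.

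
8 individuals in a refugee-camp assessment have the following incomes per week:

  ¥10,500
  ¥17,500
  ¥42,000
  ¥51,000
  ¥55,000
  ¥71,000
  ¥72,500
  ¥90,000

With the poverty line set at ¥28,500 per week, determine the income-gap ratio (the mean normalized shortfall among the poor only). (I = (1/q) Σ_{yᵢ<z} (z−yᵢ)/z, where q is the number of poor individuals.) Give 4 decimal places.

0.5088

Incomes under z: ¥10,500, ¥17,500 (q = 2 of N = 8).
Relative gaps: 0.6316, 0.3860; sum = 1.017544.
I averages over the q = 2 poor units only: 1.017544 / 2 = 0.5088.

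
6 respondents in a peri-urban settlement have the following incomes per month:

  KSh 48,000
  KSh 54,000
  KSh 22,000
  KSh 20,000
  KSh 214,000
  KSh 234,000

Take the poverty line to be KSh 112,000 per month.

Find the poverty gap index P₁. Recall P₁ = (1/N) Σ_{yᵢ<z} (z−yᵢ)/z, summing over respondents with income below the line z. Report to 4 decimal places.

Poor units: KSh 20,000, KSh 22,000, KSh 48,000, KSh 54,000 (q = 4 of N = 6).
Normalized shortfalls: (112000−20000)/112000 = 0.8214; (112000−22000)/112000 = 0.8036; (112000−48000)/112000 = 0.5714; (112000−54000)/112000 = 0.5179.
Σ = 2.714286. Dividing by the full population N = 6 gives P₁ = 0.4524.

0.4524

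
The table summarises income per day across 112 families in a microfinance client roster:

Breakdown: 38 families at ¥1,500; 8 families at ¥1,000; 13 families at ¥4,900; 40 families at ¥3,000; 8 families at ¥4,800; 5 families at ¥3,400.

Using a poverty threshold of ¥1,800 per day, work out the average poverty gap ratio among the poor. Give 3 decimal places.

Below the line: 8×¥1,000, 38×¥1,500 (q = 46 of N = 112).
Shortfall ratios (z−y)/z: 0.4444 (×8), 0.1667 (×38); sum = 9.888889.
The income-gap ratio divides by q (the poor only): 9.888889 / 46 = 0.215.

0.215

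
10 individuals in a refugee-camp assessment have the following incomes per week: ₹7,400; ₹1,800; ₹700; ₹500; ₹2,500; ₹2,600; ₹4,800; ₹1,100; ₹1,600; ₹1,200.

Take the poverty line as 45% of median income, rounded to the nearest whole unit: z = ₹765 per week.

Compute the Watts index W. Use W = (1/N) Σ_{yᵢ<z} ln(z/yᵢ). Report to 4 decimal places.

0.0514

Below the line: ₹500, ₹700 (q = 2 of N = 10).
Log gaps: ln(765/500) = 0.4253; ln(765/700) = 0.0888.
W = 0.514063 / 10 = 0.0514.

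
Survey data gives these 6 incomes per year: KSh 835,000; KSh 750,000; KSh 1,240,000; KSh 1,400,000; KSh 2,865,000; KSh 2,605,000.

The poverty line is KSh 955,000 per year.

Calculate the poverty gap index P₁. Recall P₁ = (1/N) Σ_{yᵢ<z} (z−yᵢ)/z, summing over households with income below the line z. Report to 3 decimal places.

Incomes under z: KSh 750,000, KSh 835,000 (q = 2 of N = 6).
Normalized shortfalls: (955000−750000)/955000 = 0.2147; (955000−835000)/955000 = 0.1257.
Sum of shortfalls = 0.340314; P₁ averages over all N: 0.340314 / 6 = 0.057.

0.057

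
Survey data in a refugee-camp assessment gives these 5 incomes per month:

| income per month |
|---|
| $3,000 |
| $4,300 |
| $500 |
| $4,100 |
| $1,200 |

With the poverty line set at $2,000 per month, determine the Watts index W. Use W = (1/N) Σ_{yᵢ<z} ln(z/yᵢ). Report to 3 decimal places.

Below the line: $500, $1,200 (q = 2 of N = 5).
Log shortfalls: ln(2000/500) = 1.3863; ln(2000/1200) = 0.5108.
W = 1.897120 / 5 = 0.379.

0.379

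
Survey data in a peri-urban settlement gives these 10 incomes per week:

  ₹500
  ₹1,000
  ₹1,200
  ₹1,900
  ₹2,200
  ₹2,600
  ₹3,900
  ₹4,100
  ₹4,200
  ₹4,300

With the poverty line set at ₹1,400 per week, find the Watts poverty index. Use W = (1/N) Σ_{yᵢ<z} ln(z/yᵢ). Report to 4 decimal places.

0.1520

Poor units: ₹500, ₹1,000, ₹1,200 (q = 3 of N = 10).
Log gaps: ln(1400/500) = 1.0296; ln(1400/1000) = 0.3365; ln(1400/1200) = 0.1542.
W = 1.520242 / 10 = 0.1520.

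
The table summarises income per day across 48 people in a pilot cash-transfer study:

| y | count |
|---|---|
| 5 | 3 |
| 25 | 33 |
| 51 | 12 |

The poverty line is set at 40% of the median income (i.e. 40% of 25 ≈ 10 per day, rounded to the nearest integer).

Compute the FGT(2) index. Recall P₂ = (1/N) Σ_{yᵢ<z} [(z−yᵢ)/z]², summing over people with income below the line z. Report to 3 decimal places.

0.016

Below the line: 3×5 (q = 3 of N = 48).
Normalized shortfalls: (10−5)/10 = 0.5000 (×3).
Squared: 0.2500 (×3).
Sum = 0.750000; P₂ = 0.750000 / 48 = 0.016.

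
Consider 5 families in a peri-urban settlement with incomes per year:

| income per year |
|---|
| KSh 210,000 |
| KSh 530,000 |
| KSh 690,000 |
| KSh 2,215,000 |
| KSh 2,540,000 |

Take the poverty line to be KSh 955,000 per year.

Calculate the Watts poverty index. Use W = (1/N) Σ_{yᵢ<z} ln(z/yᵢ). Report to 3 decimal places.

Incomes under z: KSh 210,000, KSh 530,000, KSh 690,000 (q = 3 of N = 5).
Log shortfalls: ln(955000/210000) = 1.5146; ln(955000/530000) = 0.5888; ln(955000/690000) = 0.3250.
W = 2.428458 / 5 = 0.486.

0.486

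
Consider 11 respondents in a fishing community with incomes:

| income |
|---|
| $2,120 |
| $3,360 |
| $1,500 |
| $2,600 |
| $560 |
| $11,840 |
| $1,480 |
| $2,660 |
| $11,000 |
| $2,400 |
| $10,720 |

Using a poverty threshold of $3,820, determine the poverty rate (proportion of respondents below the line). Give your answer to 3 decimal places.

8 of the 11 respondents have income below $3,820.
H = 8/11 = 0.727.

0.727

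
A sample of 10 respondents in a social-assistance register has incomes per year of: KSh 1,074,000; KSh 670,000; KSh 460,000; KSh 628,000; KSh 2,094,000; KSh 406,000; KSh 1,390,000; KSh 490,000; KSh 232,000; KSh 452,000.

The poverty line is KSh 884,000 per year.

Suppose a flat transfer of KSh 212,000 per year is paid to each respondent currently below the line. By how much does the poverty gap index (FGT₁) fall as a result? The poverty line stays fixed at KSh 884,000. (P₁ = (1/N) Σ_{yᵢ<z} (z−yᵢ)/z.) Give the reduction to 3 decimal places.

Before: below the line — KSh 232,000, KSh 406,000, KSh 452,000, KSh 460,000, KSh 490,000, KSh 628,000, KSh 670,000; poverty gap index (FGT₁) = 0.32240.
After the KSh 212,000 transfer: below the line — KSh 444,000, KSh 618,000, KSh 664,000, KSh 672,000, KSh 702,000, KSh 840,000, KSh 882,000; poverty gap index (FGT₁) = 0.15452.
Reduction = 0.32240 − 0.15452 = 0.168.

0.168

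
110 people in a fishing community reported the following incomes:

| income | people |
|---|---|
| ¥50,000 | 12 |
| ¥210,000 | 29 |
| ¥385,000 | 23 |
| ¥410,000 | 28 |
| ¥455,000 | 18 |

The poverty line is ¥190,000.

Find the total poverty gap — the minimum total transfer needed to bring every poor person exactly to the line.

¥1,680,000

Below the line: 12×¥50,000 (q = 12 of N = 110).
Individual gaps: 12×(190000−50000) = 1680000.
Aggregate gap = ¥1,680,000.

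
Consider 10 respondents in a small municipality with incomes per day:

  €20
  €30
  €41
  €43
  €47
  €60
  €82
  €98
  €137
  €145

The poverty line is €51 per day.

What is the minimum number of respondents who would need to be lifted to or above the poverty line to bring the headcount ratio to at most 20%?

3

5 of the 10 respondents are poor, so H = 5/10 = 0.500.
A headcount ratio of at most 20% allows at most ⌊0.20 × 10⌋ = 2 poor respondents.
So at least 5 − 2 = 3 must be lifted.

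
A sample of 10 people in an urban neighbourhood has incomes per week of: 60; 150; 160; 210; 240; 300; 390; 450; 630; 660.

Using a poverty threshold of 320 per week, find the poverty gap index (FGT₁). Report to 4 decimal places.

0.2500

Below z: 60, 150, 160, 210, 240, 300 (q = 6 of N = 10).
Shortfall ratios: (320−60)/320 = 0.8125; (320−150)/320 = 0.5312; (320−160)/320 = 0.5000; (320−210)/320 = 0.3438; (320−240)/320 = 0.2500; (320−300)/320 = 0.0625.
Sum of shortfalls = 2.500000; P₁ averages over all N: 2.500000 / 10 = 0.2500.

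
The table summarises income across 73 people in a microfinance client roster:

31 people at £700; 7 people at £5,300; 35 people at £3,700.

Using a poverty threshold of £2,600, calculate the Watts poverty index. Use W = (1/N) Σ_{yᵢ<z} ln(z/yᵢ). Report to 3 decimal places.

Below z: 31×£700 (q = 31 of N = 73).
ln(z/y) terms: ln(2600/700) = 1.3122 (×31).
W = 40.677778 / 73 = 0.557.

0.557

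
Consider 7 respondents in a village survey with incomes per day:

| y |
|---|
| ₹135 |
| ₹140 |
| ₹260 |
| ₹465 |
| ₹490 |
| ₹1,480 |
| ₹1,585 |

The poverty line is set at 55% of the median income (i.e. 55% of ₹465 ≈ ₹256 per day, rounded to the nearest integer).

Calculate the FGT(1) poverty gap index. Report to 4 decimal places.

Below the line: ₹135, ₹140 (q = 2 of N = 7).
Normalized shortfalls: (256−135)/256 = 0.4727; (256−140)/256 = 0.4531.
Σ = 0.925781. Dividing by the full population N = 7 gives P₁ = 0.1323.

0.1323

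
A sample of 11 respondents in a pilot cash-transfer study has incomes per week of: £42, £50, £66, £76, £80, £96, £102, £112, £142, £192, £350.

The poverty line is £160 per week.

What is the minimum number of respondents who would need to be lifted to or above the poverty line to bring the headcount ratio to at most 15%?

9 of the 11 respondents are poor, so H = 9/11 = 0.818.
A headcount ratio of at most 15% allows at most ⌊0.15 × 11⌋ = 1 poor respondents.
So at least 9 − 1 = 8 must be lifted.

8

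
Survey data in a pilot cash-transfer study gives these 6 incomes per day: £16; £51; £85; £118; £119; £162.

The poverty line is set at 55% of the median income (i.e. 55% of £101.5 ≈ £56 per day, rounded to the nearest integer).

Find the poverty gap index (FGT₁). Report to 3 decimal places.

Below the line: £16, £51 (q = 2 of N = 6).
Gap ratios (z−y)/z: (56−16)/56 = 0.7143; (56−51)/56 = 0.0893.
Σ = 0.803571. Dividing by the full population N = 6 gives P₁ = 0.134.

0.134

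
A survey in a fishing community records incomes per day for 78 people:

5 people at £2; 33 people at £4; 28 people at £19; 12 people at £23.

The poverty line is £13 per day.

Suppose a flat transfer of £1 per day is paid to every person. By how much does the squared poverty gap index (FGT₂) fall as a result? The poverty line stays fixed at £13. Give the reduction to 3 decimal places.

0.051

Before: below the line — 5×£2, 33×£4; squared poverty gap index (FGT₂) = 0.24867.
After the £1 transfer: below the line — 5×£3, 33×£5; squared poverty gap index (FGT₂) = 0.19815.
Reduction = 0.24867 − 0.19815 = 0.051.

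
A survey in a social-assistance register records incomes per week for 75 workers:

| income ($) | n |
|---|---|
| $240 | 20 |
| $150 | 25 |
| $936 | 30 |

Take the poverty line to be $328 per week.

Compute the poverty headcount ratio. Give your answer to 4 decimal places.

0.6000

45 of the 75 workers have income below $328.
H = 45/75 = 0.6000.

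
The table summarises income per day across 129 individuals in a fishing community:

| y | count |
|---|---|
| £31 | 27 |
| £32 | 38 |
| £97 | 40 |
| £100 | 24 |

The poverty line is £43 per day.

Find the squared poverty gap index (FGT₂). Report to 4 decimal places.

Below the line: 27×£31, 38×£32 (q = 65 of N = 129).
Gap ratios (z−y)/z: (43−31)/43 = 0.2791 (×27); (43−32)/43 = 0.2558 (×38).
Squared: 0.0779 (×27); 0.0654 (×38).
Sum = 4.589508; P₂ = 4.589508 / 129 = 0.0356.

0.0356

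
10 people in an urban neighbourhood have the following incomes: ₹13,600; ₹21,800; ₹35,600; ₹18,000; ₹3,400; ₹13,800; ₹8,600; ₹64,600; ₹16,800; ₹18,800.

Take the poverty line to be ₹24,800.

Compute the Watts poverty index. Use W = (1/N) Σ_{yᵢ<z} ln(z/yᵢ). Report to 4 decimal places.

0.5349

Below the line: ₹3,400, ₹8,600, ₹13,600, ₹13,800, ₹16,800, ₹18,000, ₹18,800, ₹21,800 (q = 8 of N = 10).
Log shortfalls: ln(24800/3400) = 1.9871; ln(24800/8600) = 1.0591; ln(24800/13600) = 0.6008; ln(24800/13800) = 0.5862; ln(24800/16800) = 0.3895; ln(24800/18000) = 0.3205; ln(24800/18800) = 0.2770; ln(24800/21800) = 0.1289.
W = 5.348956 / 10 = 0.5349.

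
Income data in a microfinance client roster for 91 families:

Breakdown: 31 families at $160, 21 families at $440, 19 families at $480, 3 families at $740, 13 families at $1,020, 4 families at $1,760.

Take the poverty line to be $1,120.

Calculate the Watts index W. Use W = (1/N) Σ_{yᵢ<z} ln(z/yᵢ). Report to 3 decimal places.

1.082

Incomes under z: 31×$160, 21×$440, 19×$480, 3×$740, 13×$1,020 (q = 87 of N = 91).
Log gaps: ln(1120/160) = 1.9459 (×31); ln(1120/440) = 0.9343 (×21); ln(1120/480) = 0.8473 (×19); ln(1120/740) = 0.4144 (×3); ln(1120/1020) = 0.0935 (×13).
W = 98.501508 / 91 = 1.082.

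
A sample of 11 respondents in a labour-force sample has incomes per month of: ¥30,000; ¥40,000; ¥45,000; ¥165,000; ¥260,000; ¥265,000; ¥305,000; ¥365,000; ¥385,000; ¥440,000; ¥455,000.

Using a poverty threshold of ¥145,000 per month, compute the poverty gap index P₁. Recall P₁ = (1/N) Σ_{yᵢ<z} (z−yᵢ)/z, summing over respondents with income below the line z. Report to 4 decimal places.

0.2006

Below the line: ¥30,000, ¥40,000, ¥45,000 (q = 3 of N = 11).
Relative gaps: (145000−30000)/145000 = 0.7931; (145000−40000)/145000 = 0.7241; (145000−45000)/145000 = 0.6897.
Σ = 2.206897. Dividing by the full population N = 11 gives P₁ = 0.2006.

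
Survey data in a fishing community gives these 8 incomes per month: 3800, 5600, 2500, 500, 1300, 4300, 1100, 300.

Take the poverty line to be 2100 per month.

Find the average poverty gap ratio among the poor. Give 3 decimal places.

Incomes under z: 300, 500, 1100, 1300 (q = 4 of N = 8).
Shortfall ratios (z−y)/z: 0.8571, 0.7619, 0.4762, 0.3810; sum = 2.476190.
The income-gap ratio divides by q (the poor only): 2.476190 / 4 = 0.619.

0.619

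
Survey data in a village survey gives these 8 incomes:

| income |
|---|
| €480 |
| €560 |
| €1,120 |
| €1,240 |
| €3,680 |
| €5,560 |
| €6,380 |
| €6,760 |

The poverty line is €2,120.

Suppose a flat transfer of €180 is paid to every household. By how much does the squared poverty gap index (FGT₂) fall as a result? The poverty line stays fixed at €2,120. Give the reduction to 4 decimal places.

0.0473

Before: below the line — €480, €560, €1,120, €1,240; squared poverty gap index (FGT₂) = 0.191839.
After the €180 transfer: below the line — €660, €740, €1,300, €1,420; squared poverty gap index (FGT₂) = 0.144580.
Reduction = 0.191839 − 0.144580 = 0.0473.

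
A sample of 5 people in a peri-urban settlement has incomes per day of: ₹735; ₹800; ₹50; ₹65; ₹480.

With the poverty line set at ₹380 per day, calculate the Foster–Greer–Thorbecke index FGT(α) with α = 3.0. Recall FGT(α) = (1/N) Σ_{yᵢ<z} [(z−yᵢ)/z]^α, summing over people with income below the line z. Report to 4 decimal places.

Below the line: ₹50, ₹65 (q = 2 of N = 5).
Relative gaps: (380−50)/380 = 0.8684; (380−65)/380 = 0.8289.
Raised to α = 3.0: 0.65492; 0.56961.
Sum = 1.224538; FGT(3.0) = 1.224538 / 5 = 0.2449.

0.2449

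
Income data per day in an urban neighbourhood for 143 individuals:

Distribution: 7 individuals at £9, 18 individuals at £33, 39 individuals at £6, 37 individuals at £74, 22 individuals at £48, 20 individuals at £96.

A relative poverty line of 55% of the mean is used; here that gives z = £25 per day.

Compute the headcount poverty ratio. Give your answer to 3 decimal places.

0.322

46 of the 143 individuals have income below £25.
H = 46/143 = 0.322.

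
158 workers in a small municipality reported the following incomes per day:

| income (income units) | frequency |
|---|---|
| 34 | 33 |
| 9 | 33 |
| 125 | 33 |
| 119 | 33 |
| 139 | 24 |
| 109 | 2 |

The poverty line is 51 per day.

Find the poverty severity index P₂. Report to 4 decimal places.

0.1649

Below z: 33×9, 33×34 (q = 66 of N = 158).
Gap ratios (z−y)/z: (51−9)/51 = 0.8235 (×33); (51−34)/51 = 0.3333 (×33).
Squared: 0.6782 (×33); 0.1111 (×33).
Sum = 26.047290; P₂ = 26.047290 / 158 = 0.1649.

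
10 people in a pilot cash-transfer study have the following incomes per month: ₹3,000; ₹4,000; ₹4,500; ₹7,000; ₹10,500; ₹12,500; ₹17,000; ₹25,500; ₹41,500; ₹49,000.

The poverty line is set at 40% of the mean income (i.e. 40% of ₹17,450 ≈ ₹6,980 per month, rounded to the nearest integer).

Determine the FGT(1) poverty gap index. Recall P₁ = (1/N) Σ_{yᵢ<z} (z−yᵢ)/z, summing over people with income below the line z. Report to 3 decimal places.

Below the line: ₹3,000, ₹4,000, ₹4,500 (q = 3 of N = 10).
Relative gaps: (6980−3000)/6980 = 0.5702; (6980−4000)/6980 = 0.4269; (6980−4500)/6980 = 0.3553.
Sum of shortfalls = 1.352436; P₁ averages over all N: 1.352436 / 10 = 0.135.

0.135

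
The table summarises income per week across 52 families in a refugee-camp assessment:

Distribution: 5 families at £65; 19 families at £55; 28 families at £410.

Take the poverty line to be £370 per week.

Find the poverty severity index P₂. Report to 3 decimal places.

0.330

Poor units: 19×£55, 5×£65 (q = 24 of N = 52).
Shortfall ratios: (370−55)/370 = 0.8514 (×19); (370−65)/370 = 0.8243 (×5).
Squared: 0.7248 (×19); 0.6795 (×5).
Sum = 17.168736; P₂ = 17.168736 / 52 = 0.330.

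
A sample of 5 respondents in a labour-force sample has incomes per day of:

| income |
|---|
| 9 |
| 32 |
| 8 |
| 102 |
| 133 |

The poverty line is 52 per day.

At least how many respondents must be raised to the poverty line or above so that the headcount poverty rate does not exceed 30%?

Currently q = 3 of N = 5 are below the line (H = 0.600).
A headcount ratio of at most 30% allows at most ⌊0.30 × 5⌋ = 1 poor respondents.
So at least 3 − 1 = 2 must be lifted.

2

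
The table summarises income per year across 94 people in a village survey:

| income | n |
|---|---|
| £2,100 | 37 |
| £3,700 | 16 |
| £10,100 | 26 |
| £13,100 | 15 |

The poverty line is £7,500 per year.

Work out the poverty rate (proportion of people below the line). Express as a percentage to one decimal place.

56.4%

53 of the 94 people have income below £7,500.
H = 53/94 = 56.4%.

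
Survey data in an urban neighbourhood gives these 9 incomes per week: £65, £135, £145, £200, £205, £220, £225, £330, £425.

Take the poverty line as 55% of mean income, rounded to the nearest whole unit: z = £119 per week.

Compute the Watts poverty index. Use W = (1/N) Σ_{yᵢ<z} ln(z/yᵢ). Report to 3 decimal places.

Incomes under z: £65 (q = 1 of N = 9).
Log gaps: ln(119/65) = 0.6047.
W = 0.604736 / 9 = 0.067.

0.067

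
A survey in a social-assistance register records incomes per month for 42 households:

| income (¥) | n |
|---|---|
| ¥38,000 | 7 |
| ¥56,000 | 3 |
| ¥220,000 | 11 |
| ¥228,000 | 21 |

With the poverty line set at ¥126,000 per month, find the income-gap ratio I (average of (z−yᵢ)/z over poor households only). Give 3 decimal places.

0.656

Poor units: 7×¥38,000, 3×¥56,000 (q = 10 of N = 42).
Shortfall ratios (z−y)/z: 0.6984 (×7), 0.5556 (×3); sum = 6.555556.
I averages over the q = 10 poor units only: 6.555556 / 10 = 0.656.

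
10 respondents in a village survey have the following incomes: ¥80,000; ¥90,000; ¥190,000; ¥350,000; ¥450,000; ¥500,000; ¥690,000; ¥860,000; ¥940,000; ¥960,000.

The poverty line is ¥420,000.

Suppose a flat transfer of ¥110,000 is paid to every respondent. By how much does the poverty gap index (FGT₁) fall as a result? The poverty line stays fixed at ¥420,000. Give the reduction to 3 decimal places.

Before: below the line — ¥80,000, ¥90,000, ¥190,000, ¥350,000; poverty gap index (FGT₁) = 0.23095.
After the ¥110,000 transfer: below the line — ¥190,000, ¥200,000, ¥300,000; poverty gap index (FGT₁) = 0.13571.
Reduction = 0.23095 − 0.13571 = 0.095.

0.095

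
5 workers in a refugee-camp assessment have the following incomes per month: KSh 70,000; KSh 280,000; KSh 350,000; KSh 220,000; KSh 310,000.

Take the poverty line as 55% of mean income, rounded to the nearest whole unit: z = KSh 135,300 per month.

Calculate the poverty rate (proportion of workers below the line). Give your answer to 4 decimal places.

0.2000

1 of the 5 workers have income below KSh 135,300.
H = 1/5 = 0.2000.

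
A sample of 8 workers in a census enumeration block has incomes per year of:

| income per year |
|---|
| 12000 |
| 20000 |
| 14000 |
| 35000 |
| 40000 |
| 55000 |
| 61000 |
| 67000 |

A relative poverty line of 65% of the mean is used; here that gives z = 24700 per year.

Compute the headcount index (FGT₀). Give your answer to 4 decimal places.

0.3750

3 of the 8 workers have income below 24700.
H = 3/8 = 0.3750.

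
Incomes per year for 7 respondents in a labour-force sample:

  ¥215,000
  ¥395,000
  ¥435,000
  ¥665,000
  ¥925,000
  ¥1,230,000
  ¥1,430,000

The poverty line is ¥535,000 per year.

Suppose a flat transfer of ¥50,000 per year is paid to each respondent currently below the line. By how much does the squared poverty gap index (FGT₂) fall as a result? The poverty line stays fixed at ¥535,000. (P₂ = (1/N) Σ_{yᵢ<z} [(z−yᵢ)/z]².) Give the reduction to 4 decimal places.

Before: below the line — ¥215,000, ¥395,000, ¥435,000; squared poverty gap index (FGT₂) = 0.065882.
After the ¥50,000 transfer: below the line — ¥265,000, ¥445,000, ¥485,000; squared poverty gap index (FGT₂) = 0.041676.
Reduction = 0.065882 − 0.041676 = 0.0242.

0.0242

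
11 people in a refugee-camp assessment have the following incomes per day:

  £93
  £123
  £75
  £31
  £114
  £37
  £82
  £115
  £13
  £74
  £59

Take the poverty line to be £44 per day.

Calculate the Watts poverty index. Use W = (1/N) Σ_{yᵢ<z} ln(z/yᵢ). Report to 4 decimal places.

0.1584

Below z: £13, £31, £37 (q = 3 of N = 11).
ln(z/y) terms: ln(44/13) = 1.2192; ln(44/31) = 0.3502; ln(44/37) = 0.1733.
W = 1.742714 / 11 = 0.1584.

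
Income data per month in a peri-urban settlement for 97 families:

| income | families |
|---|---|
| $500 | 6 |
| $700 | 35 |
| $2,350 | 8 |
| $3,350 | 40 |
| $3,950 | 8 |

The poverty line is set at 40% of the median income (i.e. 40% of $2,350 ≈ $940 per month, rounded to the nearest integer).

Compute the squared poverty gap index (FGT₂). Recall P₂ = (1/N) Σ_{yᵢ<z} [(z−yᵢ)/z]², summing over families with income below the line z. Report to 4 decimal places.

Poor units: 6×$500, 35×$700 (q = 41 of N = 97).
Shortfall ratios: (940−500)/940 = 0.4681 (×6); (940−700)/940 = 0.2553 (×35).
Squared: 0.2191 (×6); 0.0652 (×35).
Sum = 3.596197; P₂ = 3.596197 / 97 = 0.0371.

0.0371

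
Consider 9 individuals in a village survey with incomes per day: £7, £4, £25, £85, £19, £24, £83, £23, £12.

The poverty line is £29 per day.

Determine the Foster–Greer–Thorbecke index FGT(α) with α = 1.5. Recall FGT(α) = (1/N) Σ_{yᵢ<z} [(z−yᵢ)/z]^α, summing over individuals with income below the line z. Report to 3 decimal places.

0.259

Poor units: £4, £7, £12, £19, £23, £24, £25 (q = 7 of N = 9).
Gap ratios (z−y)/z: (29−4)/29 = 0.8621; (29−7)/29 = 0.7586; (29−12)/29 = 0.5862; (29−19)/29 = 0.3448; (29−23)/29 = 0.2069; (29−24)/29 = 0.1724; (29−25)/29 = 0.1379.
Raised to α = 1.5: 0.80041; 0.66075; 0.44882; 0.20249; 0.09411; 0.07159; 0.05123.
Sum = 2.329401; FGT(1.5) = 2.329401 / 9 = 0.259.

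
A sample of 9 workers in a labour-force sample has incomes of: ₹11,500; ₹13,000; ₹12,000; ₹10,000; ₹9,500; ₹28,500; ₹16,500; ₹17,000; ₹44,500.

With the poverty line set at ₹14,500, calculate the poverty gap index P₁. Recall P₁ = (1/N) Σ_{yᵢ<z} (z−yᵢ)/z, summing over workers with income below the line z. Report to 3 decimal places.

Poor units: ₹9,500, ₹10,000, ₹11,500, ₹12,000, ₹13,000 (q = 5 of N = 9).
Shortfall ratios: (14500−9500)/14500 = 0.3448; (14500−10000)/14500 = 0.3103; (14500−11500)/14500 = 0.2069; (14500−12000)/14500 = 0.1724; (14500−13000)/14500 = 0.1034.
Sum of shortfalls = 1.137931; P₁ averages over all N: 1.137931 / 9 = 0.126.

0.126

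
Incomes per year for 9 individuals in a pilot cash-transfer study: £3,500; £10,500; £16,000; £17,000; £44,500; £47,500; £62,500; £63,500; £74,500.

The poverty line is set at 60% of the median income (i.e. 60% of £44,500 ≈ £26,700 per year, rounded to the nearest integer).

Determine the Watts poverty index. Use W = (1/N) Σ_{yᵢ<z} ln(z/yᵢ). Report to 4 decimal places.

Incomes under z: £3,500, £10,500, £16,000, £17,000 (q = 4 of N = 9).
Log gaps: ln(26700/3500) = 2.0319; ln(26700/10500) = 0.9333; ln(26700/16000) = 0.5121; ln(26700/17000) = 0.4515.
W = 3.928714 / 9 = 0.4365.

0.4365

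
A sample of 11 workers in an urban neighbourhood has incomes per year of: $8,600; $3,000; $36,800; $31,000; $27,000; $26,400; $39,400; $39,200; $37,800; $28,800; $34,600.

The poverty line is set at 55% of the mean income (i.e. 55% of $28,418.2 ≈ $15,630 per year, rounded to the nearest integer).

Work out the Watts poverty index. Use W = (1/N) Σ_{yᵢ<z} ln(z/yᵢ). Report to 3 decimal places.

0.204

Below the line: $3,000, $8,600 (q = 2 of N = 11).
ln(z/y) terms: ln(15630/3000) = 1.6506; ln(15630/8600) = 0.5974.
W = 2.248010 / 11 = 0.204.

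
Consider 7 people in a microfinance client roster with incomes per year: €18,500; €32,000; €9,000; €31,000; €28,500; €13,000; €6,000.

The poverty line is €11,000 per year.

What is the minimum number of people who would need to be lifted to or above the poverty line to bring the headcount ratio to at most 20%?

1

Currently q = 2 of N = 7 are below the line (H = 0.286).
A headcount ratio of at most 20% allows at most ⌊0.20 × 7⌋ = 1 poor people.
So at least 2 − 1 = 1 must be lifted.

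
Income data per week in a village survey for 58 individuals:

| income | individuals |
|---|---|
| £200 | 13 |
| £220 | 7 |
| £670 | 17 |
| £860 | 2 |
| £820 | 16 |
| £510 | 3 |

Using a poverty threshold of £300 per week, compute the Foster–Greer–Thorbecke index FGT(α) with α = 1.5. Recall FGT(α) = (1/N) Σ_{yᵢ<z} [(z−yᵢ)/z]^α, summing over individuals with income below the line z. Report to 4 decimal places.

Below z: 13×£200, 7×£220 (q = 20 of N = 58).
Shortfall ratios: (300−200)/300 = 0.3333 (×13); (300−220)/300 = 0.2667 (×7).
Raised to α = 1.5: 0.19245 (×13); 0.13771 (×7).
Sum = 3.465794; FGT(1.5) = 3.465794 / 58 = 0.0598.

0.0598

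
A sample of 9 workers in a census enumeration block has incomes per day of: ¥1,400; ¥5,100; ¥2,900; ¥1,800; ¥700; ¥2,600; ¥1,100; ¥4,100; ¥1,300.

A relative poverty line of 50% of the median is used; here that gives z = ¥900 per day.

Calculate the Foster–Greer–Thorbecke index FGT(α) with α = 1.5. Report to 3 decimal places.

0.012

Poor units: ¥700 (q = 1 of N = 9).
Gap ratios (z−y)/z: (900−700)/900 = 0.2222.
Raised to α = 1.5: 0.10476.
Sum = 0.104757; FGT(1.5) = 0.104757 / 9 = 0.012.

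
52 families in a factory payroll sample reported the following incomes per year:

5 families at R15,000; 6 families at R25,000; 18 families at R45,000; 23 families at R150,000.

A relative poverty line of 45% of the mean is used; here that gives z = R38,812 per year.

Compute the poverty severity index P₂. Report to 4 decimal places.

0.0508

Incomes under z: 5×R15,000, 6×R25,000 (q = 11 of N = 52).
Normalized shortfalls: (38812−15000)/38812 = 0.6135 (×5); (38812−25000)/38812 = 0.3559 (×6).
Squared: 0.3764 (×5); 0.1266 (×6).
Sum = 2.641902; P₂ = 2.641902 / 52 = 0.0508.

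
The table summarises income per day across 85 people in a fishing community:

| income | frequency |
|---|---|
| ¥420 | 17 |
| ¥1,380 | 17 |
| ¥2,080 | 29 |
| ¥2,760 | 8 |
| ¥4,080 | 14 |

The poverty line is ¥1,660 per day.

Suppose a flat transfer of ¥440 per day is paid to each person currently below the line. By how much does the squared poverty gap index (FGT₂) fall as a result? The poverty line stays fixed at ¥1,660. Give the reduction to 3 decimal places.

0.071

Before: below the line — 17×¥420, 17×¥1,380; squared poverty gap index (FGT₂) = 0.11729.
After the ¥440 transfer: below the line — 17×¥860; squared poverty gap index (FGT₂) = 0.04645.
Reduction = 0.11729 − 0.04645 = 0.071.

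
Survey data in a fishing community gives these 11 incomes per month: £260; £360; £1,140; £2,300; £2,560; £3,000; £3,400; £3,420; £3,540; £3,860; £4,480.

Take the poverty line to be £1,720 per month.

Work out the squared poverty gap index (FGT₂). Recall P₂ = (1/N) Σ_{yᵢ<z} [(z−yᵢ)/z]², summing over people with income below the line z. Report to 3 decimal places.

0.133

Below the line: £260, £360, £1,140 (q = 3 of N = 11).
Shortfall ratios: (1720−260)/1720 = 0.8488; (1720−360)/1720 = 0.7907; (1720−1140)/1720 = 0.3372.
Squared: 0.7205; 0.6252; 0.1137.
Sum = 1.459438; P₂ = 1.459438 / 11 = 0.133.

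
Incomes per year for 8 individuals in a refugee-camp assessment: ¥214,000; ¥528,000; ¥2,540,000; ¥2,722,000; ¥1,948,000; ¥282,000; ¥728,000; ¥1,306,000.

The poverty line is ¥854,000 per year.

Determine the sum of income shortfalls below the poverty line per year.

Poor units: ¥214,000, ¥282,000, ¥528,000, ¥728,000 (q = 4 of N = 8).
Individual gaps: 854000−214000 = 640000; 854000−282000 = 572000; 854000−528000 = 326000; 854000−728000 = 126000.
Aggregate gap = ¥1,664,000.

¥1,664,000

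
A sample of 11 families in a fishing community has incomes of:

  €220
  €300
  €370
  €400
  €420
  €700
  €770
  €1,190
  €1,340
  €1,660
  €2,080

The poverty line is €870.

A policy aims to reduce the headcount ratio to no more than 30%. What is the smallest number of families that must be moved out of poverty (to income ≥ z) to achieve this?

4

7 of the 11 families are poor, so H = 7/11 = 0.636.
A headcount ratio of at most 30% allows at most ⌊0.30 × 11⌋ = 3 poor families.
So at least 7 − 3 = 4 must be lifted.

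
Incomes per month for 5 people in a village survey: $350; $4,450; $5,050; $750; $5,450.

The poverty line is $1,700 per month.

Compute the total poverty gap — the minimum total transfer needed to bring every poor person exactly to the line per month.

Below the line: $350, $750 (q = 2 of N = 5).
Individual gaps: 1700−350 = 1350; 1700−750 = 950.
Aggregate gap = $2,300.

$2,300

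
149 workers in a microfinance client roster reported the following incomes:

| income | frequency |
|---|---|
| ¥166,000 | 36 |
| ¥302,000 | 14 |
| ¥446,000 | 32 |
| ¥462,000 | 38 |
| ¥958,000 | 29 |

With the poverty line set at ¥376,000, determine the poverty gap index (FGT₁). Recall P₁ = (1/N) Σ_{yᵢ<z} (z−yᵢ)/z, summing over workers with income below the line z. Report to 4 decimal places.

0.1534

Below z: 36×¥166,000, 14×¥302,000 (q = 50 of N = 149).
Relative gaps: (376000−166000)/376000 = 0.5585 (×36); (376000−302000)/376000 = 0.1968 (×14).
Σ = 22.861702. Dividing by the full population N = 149 gives P₁ = 0.1534.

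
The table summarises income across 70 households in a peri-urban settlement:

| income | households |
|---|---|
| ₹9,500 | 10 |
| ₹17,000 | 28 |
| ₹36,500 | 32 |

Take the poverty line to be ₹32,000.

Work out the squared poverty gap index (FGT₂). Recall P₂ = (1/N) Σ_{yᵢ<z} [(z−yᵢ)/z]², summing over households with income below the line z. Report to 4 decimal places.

0.1585

Incomes under z: 10×₹9,500, 28×₹17,000 (q = 38 of N = 70).
Shortfall ratios: (32000−9500)/32000 = 0.7031 (×10); (32000−17000)/32000 = 0.4688 (×28).
Squared: 0.4944 (×10); 0.2197 (×28).
Sum = 11.096191; P₂ = 11.096191 / 70 = 0.1585.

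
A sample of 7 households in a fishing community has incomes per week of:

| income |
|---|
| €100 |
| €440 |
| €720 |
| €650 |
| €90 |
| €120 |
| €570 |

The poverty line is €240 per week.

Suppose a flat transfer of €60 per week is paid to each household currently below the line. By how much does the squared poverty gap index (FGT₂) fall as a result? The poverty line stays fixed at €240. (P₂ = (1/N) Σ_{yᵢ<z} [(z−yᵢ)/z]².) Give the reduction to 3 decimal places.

Before: below the line — €90, €100, €120; squared poverty gap index (FGT₂) = 0.14013.
After the €60 transfer: below the line — €150, €160, €180; squared poverty gap index (FGT₂) = 0.04489.
Reduction = 0.14013 − 0.04489 = 0.095.

0.095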